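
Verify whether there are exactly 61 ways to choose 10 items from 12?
False

Reasoning: C(12,10) = 66 ≠ 61.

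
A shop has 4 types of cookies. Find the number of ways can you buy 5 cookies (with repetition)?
Stars and bars: C(5+4-1, 5) = C(8, 5) = 56.

Answer: 56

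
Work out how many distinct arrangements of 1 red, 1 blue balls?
2

Explanation: Multinomial: 2!/(1! × 1!) = 2.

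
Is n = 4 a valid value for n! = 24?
Yes

Working:
4! = 4·3! = 4·6 = 24, which equals 24.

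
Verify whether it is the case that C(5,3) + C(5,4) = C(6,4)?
True

Explanation: Pascal's identity: LHS = 10 + 5 = 15; RHS = C(6,4) = 15. Both sides agree, so the statement holds.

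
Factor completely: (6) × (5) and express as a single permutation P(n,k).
P(6,2) = 6!/(4)!

Reasoning: Product of 2 consecutive descending integers starting at 6: P(6,2) = 6!/4! = 30.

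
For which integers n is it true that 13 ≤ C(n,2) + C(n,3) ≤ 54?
5, 6

Working:
C(4,2)+C(4,3)=10; C(5,2)+C(5,3)=20; C(6,2)+C(6,3)=35; C(7,2)+C(7,3)=56. So valid n = 5, 6.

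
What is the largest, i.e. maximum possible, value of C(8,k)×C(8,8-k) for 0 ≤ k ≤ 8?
4,900

Solution: C(8,k)·C(8,8-k) = C(8,k)², maximised at the centre k = 4: C(8,4)² = 4,900.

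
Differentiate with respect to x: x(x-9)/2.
(2x - 9)/2

Working:
d/dx[(x-0)(x-9)] = (x-9) + (x-0) = 2x - 9. Dividing by 2 gives (2x - 9)/2.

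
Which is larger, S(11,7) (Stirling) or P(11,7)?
S(11,7) = 7·S(10,7) + S(10,6) = 7·5,880 + 22,827 = 63,987; P(11,7) = 1,663,200.
Final answer: P(11,7)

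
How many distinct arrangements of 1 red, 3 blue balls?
Multinomial: 4!/(1! × 3!) = 4.
Final answer: 4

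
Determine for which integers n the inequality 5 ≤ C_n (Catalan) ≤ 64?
3, 4, 5

Reasoning: C_2=2; C_3=5; C_4=14; C_5=42; C_6=132. So valid n = 3, 4, 5.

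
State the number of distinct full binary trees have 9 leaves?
1,430

Solution: Using the Catalan number formula: C_n = C(2n, n) / (n+1)
C_8 = C(16, 8) / (8+1)
     = 12870 / 9
     = 1,430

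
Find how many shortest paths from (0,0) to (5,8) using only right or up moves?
1,287

Working:
Choose 5 rights from 13 moves: C(13,5) = 1,287.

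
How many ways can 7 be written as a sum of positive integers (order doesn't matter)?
15

Explanation: Pentagonal recurrence p(n) = p(n−1) + p(n−2) − p(n−5) − p(n−7) + …: p(7) = p(6) + p(5) − p(2) − p(0) = 11 + 7 − 2 − 1 = 15.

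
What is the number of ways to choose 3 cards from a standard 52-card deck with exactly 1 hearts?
9,633

Working:
13 hearts and 39 non-hearts: C(13,1) × C(39,2) = 13 × 741 = 9,633.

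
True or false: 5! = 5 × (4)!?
By definition n! = n × (n-1)!, so 5! = 5 × 4!.
Final answer: True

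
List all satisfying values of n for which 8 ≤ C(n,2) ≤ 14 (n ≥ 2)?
5

C(4,2)=6; C(5,2)=10; C(6,2)=15. So valid n = 5.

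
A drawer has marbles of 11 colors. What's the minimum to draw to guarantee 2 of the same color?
Worst case: 1 of each = 11. One more: 12.
Final answer: 12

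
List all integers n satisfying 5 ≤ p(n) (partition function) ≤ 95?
4, 5, 6, 7, 8, 9, 10, 11, 12

Explanation: Tabulating p(n) via p(n) = p(n−1) + p(n−2) − p(n−5) − p(n−7) + …: p(3)=3; p(4)=5; p(5)=7; p(6)=11; p(7)=15; p(8)=22; p(9)=30; p(10)=42; p(11)=56; p(12)=77; p(13)=101. So valid n = 4, 5, 6, 7, 8, 9, 10, 11, 12.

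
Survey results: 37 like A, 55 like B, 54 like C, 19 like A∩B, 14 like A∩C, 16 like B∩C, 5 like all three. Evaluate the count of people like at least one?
102

Solution: |A∪B∪C| = 37+55+54-19-14-16+5 = 102.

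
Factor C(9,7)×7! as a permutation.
P(9,7)

Solution: C(9,7)×7! = [9!/(7!(2)!)]×7! = 9!/(2)! = P(9,7) = 181,440.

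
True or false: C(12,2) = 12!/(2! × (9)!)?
False

Explanation: The correct denominator is 2!×10!, giving C(12,2) = 66; the stated RHS is 12!/(2!×9!) = 660 ≠ 66, so the statement does not hold.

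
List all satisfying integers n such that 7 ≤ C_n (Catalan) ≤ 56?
4, 5

Explanation: C_3=5; C_4=14; C_5=42; C_6=132. So valid n = 4, 5.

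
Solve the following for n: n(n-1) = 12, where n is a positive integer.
4

Solution: n² − n − 12 = 0, so n = (1 ± √(1 + 4·12))/2 = (1 ± √49)/2 = (1 ± 7)/2, i.e. n = 4 or n = -3. Taking the positive root, n = 4 (check: 4×3 = 12).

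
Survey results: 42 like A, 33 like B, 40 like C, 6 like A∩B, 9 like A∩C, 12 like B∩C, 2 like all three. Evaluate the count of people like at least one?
90

Reasoning: |A∪B∪C| = 42+33+40-6-9-12+2 = 90.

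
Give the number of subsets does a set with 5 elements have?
32

Each element can be included or excluded: 2^5 = 32.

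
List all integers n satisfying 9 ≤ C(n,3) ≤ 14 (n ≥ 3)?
5

Reasoning: C(4,3)=4; C(5,3)=10; C(6,3)=20. So valid n = 5.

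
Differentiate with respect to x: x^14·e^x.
(14x^13 + x^14)e^x
Product rule: d/dx[x^14]·e^x + x^14·d/dx[e^x] = 14x^{13}e^x + x^14e^x.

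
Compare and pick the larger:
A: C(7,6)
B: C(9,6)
A=C(7,6)=7, B=C(9,6)=84.
Final answer: B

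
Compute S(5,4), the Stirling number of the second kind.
Using the Stirling recurrence: S(n,k) = k·S(n-1,k) + S(n-1,k-1)
S(5,4) = 4·S(4,4) + S(4,3)
         = 4·1 + 6
         = 4 + 6
         = 10
Final answer: 10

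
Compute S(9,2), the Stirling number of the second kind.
255

Reasoning: Using the Stirling recurrence: S(n,k) = k·S(n-1,k) + S(n-1,k-1)
S(9,2) = 2·S(8,2) + S(8,1)
         = 2·127 + 1
         = 254 + 1
         = 255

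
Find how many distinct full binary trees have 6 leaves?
42

Solution: Using the Catalan number formula: C_n = C(2n, n) / (n+1)
C_5 = C(10, 5) / (5+1)
     = 252 / 6
     = 42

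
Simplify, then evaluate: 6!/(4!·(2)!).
15

This is C(6,4) = 15.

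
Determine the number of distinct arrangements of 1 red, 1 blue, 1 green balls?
6

Multinomial: 3!/(1! × 1! × 1!) = 6.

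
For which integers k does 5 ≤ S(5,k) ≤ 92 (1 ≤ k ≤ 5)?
2, 3, 4
S(5,1)=1; S(5,2)=15; S(5,3)=25; S(5,4)=10; S(5,5)=1. So valid k = 2, 3, 4.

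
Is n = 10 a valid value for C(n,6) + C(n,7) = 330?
Yes

Explanation: C(10,6) + C(10,7) = 210 + 120 = 330, which equals 330.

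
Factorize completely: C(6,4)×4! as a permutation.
C(6,4)×4! = [6!/(4!(2)!)]×4! = 6!/(2)! = P(6,4) = 360.
Final answer: P(6,4)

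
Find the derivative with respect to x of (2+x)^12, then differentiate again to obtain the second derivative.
First derivative: 12(2+x)^{11}. Second derivative: 12·11·(2+x)^{10} = 132(2+x)^{10}.

Answer: 132(2+x)^10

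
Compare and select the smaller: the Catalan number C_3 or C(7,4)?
C_3 = C(6,3)/(3+1) = 20/4 = 5; C(7,4) = 35.

Answer: C_3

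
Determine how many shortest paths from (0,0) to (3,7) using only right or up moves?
120
Choose 3 rights from 10 moves: C(10,3) = 120.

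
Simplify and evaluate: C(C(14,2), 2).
4,095

Working:
C(14,2) = 91, then C(91, 2) = 4,095.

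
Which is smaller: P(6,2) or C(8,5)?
P(6,2)=30, C(8,5)=56.
Final answer: P(6,2)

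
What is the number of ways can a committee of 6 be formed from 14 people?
C(14,6) = 14! / (6! × (14-6)!)
         = 14! / (6! × 8!)
         = 3,003

Answer: 3,003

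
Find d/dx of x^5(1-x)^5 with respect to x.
5x^4(1-x)^5 - 5x^5(1-x)^4

Explanation: Product rule: 5x^{4}(1-x)^{5} + x^5·(-5)(1-x)^{4}.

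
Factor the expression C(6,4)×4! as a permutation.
P(6,4)

Explanation: C(6,4)×4! = [6!/(4!(2)!)]×4! = 6!/(2)! = P(6,4) = 360.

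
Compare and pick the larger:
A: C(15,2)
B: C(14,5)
B

Explanation: A=C(15,2)=105, B=C(14,5)=2,002.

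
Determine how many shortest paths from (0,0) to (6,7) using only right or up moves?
Choose 6 rights from 13 moves: C(13,6) = 1,716.
Final answer: 1,716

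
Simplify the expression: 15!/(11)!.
32,760

Solution: This equals 15×14×...×12 = 32,760.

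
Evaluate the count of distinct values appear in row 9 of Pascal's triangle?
5

Row 9 has entries C(9,0)..C(9,9); by symmetry C(9,k)=C(9,9-k), giving 5 distinct values.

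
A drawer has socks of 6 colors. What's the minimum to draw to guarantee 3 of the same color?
13

Worst case: 2 of each = 12. One more: 13.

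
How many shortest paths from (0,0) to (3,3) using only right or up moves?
20

Explanation: Choose 3 rights from 6 moves: C(6,3) = 20.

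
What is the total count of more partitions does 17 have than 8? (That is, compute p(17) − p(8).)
Pentagonal recurrence p(n) = p(n−1) + p(n−2) − p(n−5) − p(n−7) + …: p(17) = p(16) + p(15) − p(12) − p(10) + p(5) + p(2) = 231 + 176 − 77 − 42 + 7 + 2 = 297.
p(8) = p(7) + p(6) − p(3) − p(1) = 15 + 11 − 3 − 1 = 22.
Difference = 297 − 22 = 275.
Final answer: 275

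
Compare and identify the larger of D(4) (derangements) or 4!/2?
4!/2

Solution: D(4) = (4-1)·[D(3) + D(2)] = 3·[2 + 1] = 9; 4!/2 = 24/2 = 12.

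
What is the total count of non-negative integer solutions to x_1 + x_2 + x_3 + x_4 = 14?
C(14+4-1, 4-1) = 680.
Final answer: 680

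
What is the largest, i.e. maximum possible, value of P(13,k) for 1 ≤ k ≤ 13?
6,227,020,800

Reasoning: P(13,k) increases in k, so maximum at k = 13: 13! = 6,227,020,800.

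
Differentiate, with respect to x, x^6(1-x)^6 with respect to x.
6x^5(1-x)^6 - 6x^6(1-x)^5
Product rule: 6x^{5}(1-x)^{6} + x^6·(-6)(1-x)^{5}.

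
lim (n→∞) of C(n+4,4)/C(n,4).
1

Both numerator and denominator grow as n^4/4! for large n, so the ratio → 1.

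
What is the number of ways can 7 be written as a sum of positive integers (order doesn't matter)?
15

Pentagonal recurrence p(n) = p(n−1) + p(n−2) − p(n−5) − p(n−7) + …: p(7) = p(6) + p(5) − p(2) − p(0) = 11 + 7 − 2 − 1 = 15.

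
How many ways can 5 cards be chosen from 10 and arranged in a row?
30,240

Explanation: P(10,5) = 10!/(10-5)! = 30,240.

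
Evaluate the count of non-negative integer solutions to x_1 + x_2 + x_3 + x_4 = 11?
364

C(11+4-1, 4-1) = 364.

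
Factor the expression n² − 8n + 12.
Seek roots whose sum is 8 and product is 12: (2, 6). So n² − 8n + 12 = (n − 2)(n − 6).

Answer: (n − 2)(n − 6)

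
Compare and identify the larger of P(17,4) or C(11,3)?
P(17,4)

P(17,4)=57,120, C(11,3)=165.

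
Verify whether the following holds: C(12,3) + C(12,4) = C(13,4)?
True

Explanation: Pascal's identity: LHS = 220 + 495 = 715; RHS = C(13,4) = 715. Both sides agree, so the statement holds.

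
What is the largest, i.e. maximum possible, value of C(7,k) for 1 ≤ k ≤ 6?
35

Working:
C(7,k) is maximised at the centre of the row: C(7,3) = 35.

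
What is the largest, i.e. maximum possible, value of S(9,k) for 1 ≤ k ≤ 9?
7,770

Working:
Row S(9,k) for k = 1..9 (via S(n,k) = k·S(n−1,k) + S(n−1,k−1)): 1, 255, 3,025, 7,770, 6,951, 2,646, 462, 36, 1. The row is unimodal; maximum at k = 4: 7,770.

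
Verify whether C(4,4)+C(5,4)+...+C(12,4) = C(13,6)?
False

Working:
Hockey stick identity gives Σ = C(13,5) = 1,287; RHS C(13,6) = 1,716.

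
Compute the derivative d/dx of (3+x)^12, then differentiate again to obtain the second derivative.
First derivative: 12(3+x)^{11}. Second derivative: 12·11·(3+x)^{10} = 132(3+x)^{10}.
Final answer: 132(3+x)^10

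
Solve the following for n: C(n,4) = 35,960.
32

C(n,4) = n(n−1)(n−2)(n−3)/4! is increasing in n, and n(n−1)(n−2)(n−3) = 4!·35,960 = 863,040 ≈ (n−1.5)^4 gives n ≈ 32.0. Check: C(30,4) = 27,405, C(31,4) = 31,465, C(32,4) = 35,960 ✓. So n = 32.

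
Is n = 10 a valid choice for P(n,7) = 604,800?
P(10,7) = 10·9·8·7·6·5·4 = 604,800, which equals 604,800.
Final answer: Yes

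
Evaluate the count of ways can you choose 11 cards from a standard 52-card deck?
60,403,728,840

Explanation: C(52,11) = 60,403,728,840.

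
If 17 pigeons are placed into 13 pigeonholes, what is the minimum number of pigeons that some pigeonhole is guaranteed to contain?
2
Pigeonhole: ⌈17/13⌉ = 2.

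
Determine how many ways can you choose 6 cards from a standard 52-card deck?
20,358,520
C(52,6) = 20,358,520.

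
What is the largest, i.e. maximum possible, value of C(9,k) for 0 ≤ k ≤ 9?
126

Reasoning: Maximum at k = 4 or k = 5: C(9,4) = 126.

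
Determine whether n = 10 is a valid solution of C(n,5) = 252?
Yes

Explanation: C(10,5) = 10·9·8·7·6/5! = 30,240/120 = 252, which equals 252.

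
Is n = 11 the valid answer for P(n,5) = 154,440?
P(11,5) = 11·10·9·8·7 = 55,440, which does not equal 154,440.

Answer: No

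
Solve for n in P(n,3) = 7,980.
21

P(n,3) = n(n−1)(n−2) is increasing in n; n(n−1)(n−2) ≈ (n−1)^3 = 7,980 gives n ≈ 21.0. Check: P(19,3) = 5,814, P(20,3) = 6,840, P(21,3) = 7,980 ✓. So n = 21.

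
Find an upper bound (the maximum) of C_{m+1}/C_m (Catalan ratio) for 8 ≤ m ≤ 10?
7/2

Working:
C_{m+1}/C_m = 2(2m+1)/(m+2), which increases with m. Maximum at m = 10: 2·21/12 = 7/2.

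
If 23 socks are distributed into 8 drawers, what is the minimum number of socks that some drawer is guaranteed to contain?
3

Pigeonhole: ⌈23/8⌉ = 3.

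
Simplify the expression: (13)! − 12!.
5,748,019,200

Reasoning: (13)! − 12! = (13)·12! − 12! = (13−1)·12! = 12·12! = 5,748,019,200.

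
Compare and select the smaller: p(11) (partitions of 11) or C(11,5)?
p(11)
Pentagonal recurrence p(n) = p(n−1) + p(n−2) − p(n−5) − p(n−7) + …: p(11) = p(10) + p(9) − p(6) − p(4) = 42 + 30 − 11 − 5 = 56; C(11,5) = 462.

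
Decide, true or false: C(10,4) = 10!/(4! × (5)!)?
False

Solution: The correct denominator is 4!×6!, giving C(10,4) = 210; the stated RHS is 10!/(4!×5!) = 1,260 ≠ 210, so the statement does not hold.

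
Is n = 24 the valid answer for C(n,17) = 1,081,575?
No

Working:
C(24,17) = 24·23·22·21·20·19·18·17·16·15·14·13·12·11·10·9·8/17! = 123,104,841,613,737,984,000/355,687,428,096,000 = 346,104, which does not equal 1,081,575.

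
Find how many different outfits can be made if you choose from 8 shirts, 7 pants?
By the multiplication principle: 8 × 7 = 56.

Answer: 56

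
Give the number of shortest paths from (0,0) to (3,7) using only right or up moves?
Choose 3 rights from 10 moves: C(10,3) = 120.
Final answer: 120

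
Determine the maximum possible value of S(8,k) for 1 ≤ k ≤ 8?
1,701
Row S(8,k) for k = 1..8 (via S(n,k) = k·S(n−1,k) + S(n−1,k−1)): 1, 127, 966, 1,701, 1,050, 266, 28, 1. The row is unimodal; maximum at k = 4: 1,701.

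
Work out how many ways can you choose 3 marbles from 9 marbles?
84

Working:
C(9,3) = 9! / (3! × (9-3)!)
         = 9! / (3! × 6!)
         = 84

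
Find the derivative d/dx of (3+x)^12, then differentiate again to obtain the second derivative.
First derivative: 12(3+x)^{11}. Second derivative: 12·11·(3+x)^{10} = 132(3+x)^{10}.

Answer: 132(3+x)^10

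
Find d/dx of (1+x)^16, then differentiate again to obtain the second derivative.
First derivative: 16(1+x)^{15}. Second derivative: 16·15·(1+x)^{14} = 240(1+x)^{14}.
Final answer: 240(1+x)^14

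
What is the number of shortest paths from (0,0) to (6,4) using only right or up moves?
210

Explanation: Choose 6 rights from 10 moves: C(10,6) = 210.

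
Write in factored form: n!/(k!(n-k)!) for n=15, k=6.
This is the binomial coefficient C(15,6) = 5,005.

Answer: C(15,6) = 5,005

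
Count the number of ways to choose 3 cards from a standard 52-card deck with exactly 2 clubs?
3,042

Solution: 13 clubs and 39 non-clubs: C(13,2) × C(39,1) = 78 × 39 = 3,042.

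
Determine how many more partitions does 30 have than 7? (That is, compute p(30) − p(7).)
5,589

Pentagonal recurrence p(n) = p(n−1) + p(n−2) − p(n−5) − p(n−7) + …: p(30) = p(29) + p(28) − p(25) − p(23) + p(18) + p(15) − p(8) − p(4) = 4,565 + 3,718 − 1,958 − 1,255 + 385 + 176 − 22 − 5 = 5,604.
p(7) = p(6) + p(5) − p(2) − p(0) = 11 + 7 − 2 − 1 = 15.
Difference = 5,604 − 15 = 5,589.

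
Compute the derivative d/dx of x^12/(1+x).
(12x^11(1+x) - x^12)/(1+x)²

Quotient rule: [12x^{11}(1+x) - x^12]/(1+x)².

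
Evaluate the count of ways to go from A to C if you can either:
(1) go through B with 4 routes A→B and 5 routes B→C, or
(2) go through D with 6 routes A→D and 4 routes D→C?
44

Solution: Route via B: 4×5=20. Route via D: 6×4=24. Total: 44.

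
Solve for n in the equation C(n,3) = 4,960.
32
C(n,3) = n(n−1)(n−2)/3! is increasing in n, and n(n−1)(n−2) = 3!·4,960 = 29,760 ≈ (n−1)^3 gives n ≈ 32.0. Check: C(30,3) = 4,060, C(31,3) = 4,495, C(32,3) = 4,960 ✓. So n = 32.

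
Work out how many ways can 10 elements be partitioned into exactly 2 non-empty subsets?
511
This equals S(10,2), the Stirling number of the 2nd kind.
Using the Stirling recurrence: S(n,k) = k·S(n-1,k) + S(n-1,k-1)
S(10,2) = 2·S(9,2) + S(9,1)
         = 2·255 + 1
         = 510 + 1
         = 511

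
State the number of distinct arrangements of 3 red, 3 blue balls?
Multinomial: 6!/(3! × 3!) = 20.

Answer: 20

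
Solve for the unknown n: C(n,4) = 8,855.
C(n,4) = n(n−1)(n−2)(n−3)/4! is increasing in n, and n(n−1)(n−2)(n−3) = 4!·8,855 = 212,520 ≈ (n−1.5)^4 gives n ≈ 23.0. Check: C(21,4) = 5,985, C(22,4) = 7,315, C(23,4) = 8,855 ✓. So n = 23.
Final answer: 23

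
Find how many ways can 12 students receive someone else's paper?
Using D(n) = (n-1)[D(n-1) + D(n-2)]:
D(12) = (12-1) × [D(11) + D(10)]
      = 11 × [14684570 + 1334961]
      = 11 × 16019531
      = 176,214,841
Final answer: 176,214,841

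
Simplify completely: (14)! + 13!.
(14)! + 13! = (14)·13! + 13! = (14+1)·13! = 15·13! = 93,405,312,000.
Final answer: 93,405,312,000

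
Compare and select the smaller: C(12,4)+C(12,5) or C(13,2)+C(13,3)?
First=1,287, Second=364.
Final answer: C(13,2)+C(13,3)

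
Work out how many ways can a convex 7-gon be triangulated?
42
Using the Catalan number formula: C_n = C(2n, n) / (n+1)
C_5 = C(10, 5) / (5+1)
     = 252 / 6
     = 42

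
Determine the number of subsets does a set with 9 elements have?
512
Each element can be included or excluded: 2^9 = 512.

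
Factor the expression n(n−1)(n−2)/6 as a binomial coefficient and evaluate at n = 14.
C(n,3); C(14,3) = 364
n(n−1)(n−2)/6 = n!/(3!(n−3)!) = C(n,3). At n = 14: C(14,3) = 364.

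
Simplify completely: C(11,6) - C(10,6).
252
C(11,6) - C(10,6) = C(10,5) = 252.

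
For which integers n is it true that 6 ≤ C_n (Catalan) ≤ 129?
4, 5

Explanation: C_3=5; C_4=14; C_5=42; C_6=132. So valid n = 4, 5.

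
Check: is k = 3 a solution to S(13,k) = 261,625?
Yes

Reasoning: S(13,3) = 3·S(12,3) + S(12,2) = 3·86,526 + 2,047 = 261,625, which equals 261,625.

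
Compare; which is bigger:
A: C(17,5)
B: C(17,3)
A
A=C(17,5)=6,188, B=C(17,3)=680.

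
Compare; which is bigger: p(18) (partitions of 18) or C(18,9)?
C(18,9)

Pentagonal recurrence p(n) = p(n−1) + p(n−2) − p(n−5) − p(n−7) + …: p(18) = p(17) + p(16) − p(13) − p(11) + p(6) + p(3) = 297 + 231 − 101 − 56 + 11 + 3 = 385; C(18,9) = 48,620.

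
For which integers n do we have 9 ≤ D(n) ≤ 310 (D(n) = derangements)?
4, 5, 6

Using D(n) = (n−1)[D(n−1) + D(n−2)] with D(1)=0, D(2)=1: D(3)=2; D(4)=9; D(5)=44; D(6)=265; D(7)=1,854. So valid n = 4, 5, 6.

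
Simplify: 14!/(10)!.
This equals 14×13×...×11 = 24,024.

Answer: 24,024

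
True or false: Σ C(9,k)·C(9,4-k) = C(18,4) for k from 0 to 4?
True

Explanation: Vandermonde's identity gives C(18,4) = 3,060; RHS C(18,4) = 3,060.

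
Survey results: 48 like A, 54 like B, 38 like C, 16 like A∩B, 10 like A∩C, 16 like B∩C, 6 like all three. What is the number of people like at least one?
104

Working:
|A∪B∪C| = 48+54+38-16-10-16+6 = 104.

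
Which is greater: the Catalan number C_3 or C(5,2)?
C(5,2)

C_3 = C(6,3)/(3+1) = 20/4 = 5; C(5,2) = 10.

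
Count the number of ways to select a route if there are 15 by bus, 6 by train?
21

Solution: By the addition principle: 15 + 6 = 21.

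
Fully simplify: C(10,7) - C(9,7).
84
C(10,7) - C(9,7) = C(9,6) = 84.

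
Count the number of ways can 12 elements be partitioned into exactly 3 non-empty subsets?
86,526

Solution: This equals S(12,3), the Stirling number of the 2nd kind.
Using the Stirling recurrence: S(n,k) = k·S(n-1,k) + S(n-1,k-1)
S(12,3) = 3·S(11,3) + S(11,2)
         = 3·28501 + 1023
         = 85503 + 1023
         = 86,526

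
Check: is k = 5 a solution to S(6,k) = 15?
Yes

S(6,5) = 5·S(5,5) + S(5,4) = 5·1 + 10 = 15, which equals 15.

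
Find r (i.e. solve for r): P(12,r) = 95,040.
5

Working:
P(12,r) = 12·11·…·(12−r+1), a product of r factors. Multiplying down from 12: 12 = 12; 12·11 = 132; 12·11·10 = 1,320; 12·11·10·9 = 11,880; 12·11·10·9·8 = 95,040 ✓ (5 factors). So r = 5.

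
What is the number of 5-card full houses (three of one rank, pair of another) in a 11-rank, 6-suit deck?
33,000

Triple rank: 11. Triple suits: C(6,3)=20. Pair rank: 10. Pair suits: C(6,2)=15. Total: 33,000.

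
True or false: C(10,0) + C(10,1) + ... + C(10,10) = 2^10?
True
Binomial theorem with x = y = 1: Σ C(10,i) = (1+1)^10 = 2^10 = 1,024. The statement holds.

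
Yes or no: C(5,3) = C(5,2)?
Symmetry C(n,k) = C(n,n-k): C(5,3) = 10 and C(5,2) = 10. Both sides agree, so the statement holds.

Answer: Yes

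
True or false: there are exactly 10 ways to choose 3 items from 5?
True

Reasoning: C(5,3) = 10.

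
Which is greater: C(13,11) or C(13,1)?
C(13,11)=78, C(13,1)=13.

Answer: C(13,11)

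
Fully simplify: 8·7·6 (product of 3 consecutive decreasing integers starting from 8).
336

This is P(8,3) = 8!/(5)! = 336.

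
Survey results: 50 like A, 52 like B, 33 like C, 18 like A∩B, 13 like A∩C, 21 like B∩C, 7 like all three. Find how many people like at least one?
|A∪B∪C| = 50+52+33-18-13-21+7 = 90.
Final answer: 90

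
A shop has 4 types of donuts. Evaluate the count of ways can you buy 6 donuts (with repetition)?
Stars and bars: C(6+4-1, 6) = C(9, 6) = 84.

Answer: 84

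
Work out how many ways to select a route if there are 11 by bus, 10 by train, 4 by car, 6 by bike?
By the addition principle: 11 + 10 + 4 + 6 = 31.

Answer: 31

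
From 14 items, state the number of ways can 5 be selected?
2,002

C(14,5) = 14! / (5! × (14-5)!)
         = 14! / (5! × 9!)
         = 2,002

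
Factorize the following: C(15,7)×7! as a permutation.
C(15,7)×7! = [15!/(7!(8)!)]×7! = 15!/(8)! = P(15,7) = 32,432,400.
Final answer: P(15,7)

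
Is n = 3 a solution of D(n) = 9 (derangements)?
No

D(3) = (3-1)·[D(2) + D(1)] = 2·[1 + 0] = 2, which does not equal 9.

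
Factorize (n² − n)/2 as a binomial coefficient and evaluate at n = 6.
C(n,2); C(6,2) = 15

Explanation: (n² − n)/2 = n(n−1)/2 = C(n,2). At n = 6: C(6,2) = 15.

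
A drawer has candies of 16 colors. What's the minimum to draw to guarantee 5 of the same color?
65

Solution: Worst case: 4 of each = 64. One more: 65.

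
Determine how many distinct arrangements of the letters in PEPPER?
60

Working:
Word has 6 letters (P=3, E=2, R=1). Arrangements: 6!/Π(k!) = 60.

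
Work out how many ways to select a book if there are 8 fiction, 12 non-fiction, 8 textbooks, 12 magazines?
By the addition principle: 8 + 12 + 8 + 12 = 40.

Answer: 40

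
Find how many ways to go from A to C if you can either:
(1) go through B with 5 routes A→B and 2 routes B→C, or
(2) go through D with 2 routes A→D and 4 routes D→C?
18

Working:
Route via B: 5×2=10. Route via D: 2×4=8. Total: 18.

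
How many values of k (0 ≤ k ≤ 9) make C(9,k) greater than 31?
6

Working:
Row 9 is unimodal and symmetric about k=9/2. C(9,1)=9 ≤ 31; C(9,2)=36 > 31; by symmetry C(9,k) > 31 for k = 2..7. That's 7 - 2 + 1 = 6 values.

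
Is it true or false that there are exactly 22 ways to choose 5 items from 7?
False

Working:
C(7,5) = 21 ≠ 22.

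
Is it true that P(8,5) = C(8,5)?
False

Reasoning: P(8,5) = 6,720 but C(8,5) = 56; they differ by a factor of 5! = 120, so the statement does not hold.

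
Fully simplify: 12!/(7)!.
95,040

Working:
This equals 12×11×...×8 = 95,040.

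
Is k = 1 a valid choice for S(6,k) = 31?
No

Working:
S(6,1) = 1·S(5,1) + S(5,0) = 1·1 + 0 = 1, which does not equal 31.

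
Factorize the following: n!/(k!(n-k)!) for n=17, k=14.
C(17,14) = 680

Solution: This is the binomial coefficient C(17,14) = 680.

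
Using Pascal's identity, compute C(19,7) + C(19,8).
125,970

C(19,7) + C(19,8) = C(20,8) = 125,970.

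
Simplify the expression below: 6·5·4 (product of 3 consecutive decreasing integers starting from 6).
120
This is P(6,3) = 6!/(3)! = 120.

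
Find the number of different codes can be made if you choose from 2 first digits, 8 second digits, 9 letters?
By the multiplication principle: 2 × 8 × 9 = 144.

Answer: 144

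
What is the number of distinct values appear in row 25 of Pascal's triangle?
Row 25 has entries C(25,0)..C(25,25); by symmetry C(25,k)=C(25,25-k), giving 13 distinct values.
Final answer: 13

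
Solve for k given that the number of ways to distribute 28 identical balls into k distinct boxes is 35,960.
5

Explanation: Stars and bars: the count is C(28+k−1, k−1), increasing in k. k=3: C(30,2) = 435, k=4: C(31,3) = 4,495, k=5: C(32,4) = 35,960 ✓. So k = 5.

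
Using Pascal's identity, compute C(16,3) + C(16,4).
2,380

Solution: C(16,3) + C(16,4) = C(17,4) = 2,380.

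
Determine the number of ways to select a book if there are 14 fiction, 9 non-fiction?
23
By the addition principle: 14 + 9 = 23.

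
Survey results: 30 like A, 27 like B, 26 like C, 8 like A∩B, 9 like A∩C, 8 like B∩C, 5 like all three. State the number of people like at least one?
63
|A∪B∪C| = 30+27+26-8-9-8+5 = 63.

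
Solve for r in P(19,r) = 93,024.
4

Solution: P(19,r) = 19·18·…·(19−r+1), a product of r factors. Multiplying down from 19: 19 = 19; 19·18 = 342; 19·18·17 = 5,814; 19·18·17·16 = 93,024 ✓ (4 factors). So r = 4.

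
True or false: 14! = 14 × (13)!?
True

By definition n! = n × (n-1)!, so 14! = 14 × 13!.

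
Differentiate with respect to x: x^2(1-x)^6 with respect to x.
2x^1(1-x)^6 - 6x^2(1-x)^5

Explanation: Product rule: 2x^{1}(1-x)^{6} + x^2·(-6)(1-x)^{5}.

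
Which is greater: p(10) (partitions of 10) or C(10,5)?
C(10,5)
Pentagonal recurrence p(n) = p(n−1) + p(n−2) − p(n−5) − p(n−7) + …: p(10) = p(9) + p(8) − p(5) − p(3) = 30 + 22 − 7 − 3 = 42; C(10,5) = 252.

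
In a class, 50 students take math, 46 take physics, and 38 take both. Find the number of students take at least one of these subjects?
58

Working:
|A∪B| = |A|+|B|-|A∩B| = 50+46-38 = 58.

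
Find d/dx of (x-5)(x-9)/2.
(2x - 14)/2
d/dx[(x-5)(x-9)] = (x-9) + (x-5) = 2x - 14. Dividing by 2 gives (2x - 14)/2.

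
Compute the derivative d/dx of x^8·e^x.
Product rule: d/dx[x^8]·e^x + x^8·d/dx[e^x] = 8x^{7}e^x + x^8e^x.

Answer: (8x^7 + x^8)e^x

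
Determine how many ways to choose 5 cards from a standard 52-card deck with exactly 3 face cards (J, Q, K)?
171,600

12 face cards and 40 non-face cards: C(12,3) × C(40,2) = 220 × 780 = 171,600.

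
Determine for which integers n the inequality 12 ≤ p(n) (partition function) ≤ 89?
Tabulating p(n) via p(n) = p(n−1) + p(n−2) − p(n−5) − p(n−7) + …: p(6)=11; p(7)=15; p(8)=22; p(9)=30; p(10)=42; p(11)=56; p(12)=77; p(13)=101. So valid n = 7, 8, 9, 10, 11, 12.
Final answer: 7, 8, 9, 10, 11, 12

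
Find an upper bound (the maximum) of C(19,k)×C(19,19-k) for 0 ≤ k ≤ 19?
8,533,694,884

Reasoning: C(19,k)·C(19,19-k) = C(19,k)², maximised at the centre k = 9: C(19,9)² = 8,533,694,884.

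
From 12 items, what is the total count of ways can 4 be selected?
495

Solution: C(12,4) = 12! / (4! × (12-4)!)
         = 12! / (4! × 8!)
         = 495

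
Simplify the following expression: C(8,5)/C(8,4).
4/5

Reasoning: C(n,k+1)/C(n,k) = (n−k)/(k+1). Here (8−4)/(4+1) = 4/5 = 4/5.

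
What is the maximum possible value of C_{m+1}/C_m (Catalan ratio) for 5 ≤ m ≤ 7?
10/3
C_{m+1}/C_m = 2(2m+1)/(m+2), which increases with m. Maximum at m = 7: 2·15/9 = 10/3.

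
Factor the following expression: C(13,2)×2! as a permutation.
P(13,2)

Reasoning: C(13,2)×2! = [13!/(2!(11)!)]×2! = 13!/(11)! = P(13,2) = 156.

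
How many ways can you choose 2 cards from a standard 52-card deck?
1,326

Explanation: C(52,2) = 1,326.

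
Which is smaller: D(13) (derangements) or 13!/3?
13!/3

Explanation: D(13) = (13-1)·[D(12) + D(11)] = 12·[176,214,841 + 14,684,570] = 2,290,792,932; 13!/3 = 6,227,020,800/3 = 2,075,673,600.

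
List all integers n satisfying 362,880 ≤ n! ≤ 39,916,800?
9, 10, 11

n! is strictly increasing; 9! = 362,880 and 11! = 39,916,800, so valid n = 9, 10, 11.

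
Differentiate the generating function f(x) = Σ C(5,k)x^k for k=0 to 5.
Σ k·C(5,k)x^(k-1) for k=1 to 5

Reasoning: Term-by-term differentiation gives Σ k·C(5,k)x^{k-1} for k=1 to 5.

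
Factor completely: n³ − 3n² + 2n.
n³ − 3n² + 2n = n(n² − 3n + 2) = n(n − 1)(n − 2).
Final answer: n(n − 1)(n − 2)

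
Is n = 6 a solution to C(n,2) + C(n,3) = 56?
No

Working:
C(6,2) + C(6,3) = 15 + 20 = 35, which does not equal 56.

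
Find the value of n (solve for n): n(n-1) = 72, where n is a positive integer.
9
n² − n − 72 = 0, so n = (1 ± √(1 + 4·72))/2 = (1 ± √289)/2 = (1 ± 17)/2, i.e. n = 9 or n = -8. Taking the positive root, n = 9 (check: 9×8 = 72).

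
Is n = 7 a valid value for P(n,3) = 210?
P(7,3) = 7·6·5 = 210, which equals 210.
Final answer: Yes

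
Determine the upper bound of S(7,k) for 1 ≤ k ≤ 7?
350

Row S(7,k) for k = 1..7 (via S(n,k) = k·S(n−1,k) + S(n−1,k−1)): 1, 63, 301, 350, 140, 21, 1. The row is unimodal; maximum at k = 4: 350.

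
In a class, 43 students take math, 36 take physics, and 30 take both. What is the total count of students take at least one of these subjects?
|A∪B| = |A|+|B|-|A∩B| = 43+36-30 = 49.

Answer: 49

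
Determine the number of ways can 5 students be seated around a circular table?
Circular arrangements: (5-1)! = 24.

Answer: 24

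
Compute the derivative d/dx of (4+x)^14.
14(4+x)^13
Using the power rule: d/dx (4+x)^14 = 14(4+x)^{13}.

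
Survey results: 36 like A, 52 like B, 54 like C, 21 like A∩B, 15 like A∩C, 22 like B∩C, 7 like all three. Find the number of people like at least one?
91
|A∪B∪C| = 36+52+54-21-15-22+7 = 91.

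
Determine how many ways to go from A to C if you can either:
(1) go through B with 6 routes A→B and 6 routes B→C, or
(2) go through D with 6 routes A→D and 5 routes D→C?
Route via B: 6×6=36. Route via D: 6×5=30. Total: 66.
Final answer: 66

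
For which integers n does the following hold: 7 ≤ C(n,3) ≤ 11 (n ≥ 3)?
5

Working:
C(4,3)=4; C(5,3)=10; C(6,3)=20. So valid n = 5.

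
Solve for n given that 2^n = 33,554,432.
25

Solution: 33,554,432 = 1,024 × 1,024 × 32 = 2^10 × 2^10 × 2^5 = 2^25, so n = 25.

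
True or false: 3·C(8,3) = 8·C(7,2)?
True

Explanation: Absorption identity k·C(n,k) = n·C(n-1,k-1). LHS = 3·56 = 168; RHS = 8·21 = 168.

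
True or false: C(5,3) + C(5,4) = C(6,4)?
Pascal's identity: LHS = 10 + 5 = 15; RHS = C(6,4) = 15. Both sides agree, so the statement holds.
Final answer: True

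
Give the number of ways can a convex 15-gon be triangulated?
742,900

Working:
Using the Catalan number formula: C_n = C(2n, n) / (n+1)
C_13 = C(26, 13) / (13+1)
     = 10400600 / 14
     = 742,900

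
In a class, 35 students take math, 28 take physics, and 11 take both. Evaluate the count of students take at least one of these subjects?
|A∪B| = |A|+|B|-|A∩B| = 35+28-11 = 52.

Answer: 52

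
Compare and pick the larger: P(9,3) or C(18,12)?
C(18,12)

Reasoning: P(9,3)=504, C(18,12)=18,564.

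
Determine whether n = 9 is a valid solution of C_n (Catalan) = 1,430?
C_9 = C(18,9)/(9+1) = 48,620/10 = 4,862, which does not equal 1,430.

Answer: No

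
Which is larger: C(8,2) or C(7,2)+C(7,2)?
C(7,2)+C(7,2)
C(8,2)=28; C(7,2)+C(7,2)=21+21=42.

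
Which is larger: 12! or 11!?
12!=479,001,600, 11!=39,916,800. 12! > 11!.
Final answer: 12!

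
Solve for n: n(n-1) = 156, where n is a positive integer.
13

Explanation: n² − n − 156 = 0, so n = (1 ± √(1 + 4·156))/2 = (1 ± √625)/2 = (1 ± 25)/2, i.e. n = 13 or n = -12. Taking the positive root, n = 13 (check: 13×12 = 156).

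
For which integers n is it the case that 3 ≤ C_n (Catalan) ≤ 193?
C_2=2; C_3=5; C_4=14; C_5=42; C_6=132; C_7=429. So valid n = 3, 4, 5, 6.
Final answer: 3, 4, 5, 6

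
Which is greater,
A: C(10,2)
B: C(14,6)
B
A=C(10,2)=45, B=C(14,6)=3,003.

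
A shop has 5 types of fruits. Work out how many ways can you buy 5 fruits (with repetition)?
126
Stars and bars: C(5+5-1, 5) = C(9, 5) = 126.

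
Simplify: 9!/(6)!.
504

This equals 9×8×7 = 504.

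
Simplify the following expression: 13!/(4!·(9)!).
This is C(13,4) = 715.

Answer: 715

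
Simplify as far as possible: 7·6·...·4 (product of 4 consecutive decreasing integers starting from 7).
840

Reasoning: This is P(7,4) = 7!/(3)! = 840.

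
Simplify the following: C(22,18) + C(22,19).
By Pascal's identity: C(23,19) = 8,855.

Answer: 8,855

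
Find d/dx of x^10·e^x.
Product rule: d/dx[x^10]·e^x + x^10·d/dx[e^x] = 10x^{9}e^x + x^10e^x.

Answer: (10x^9 + x^10)e^x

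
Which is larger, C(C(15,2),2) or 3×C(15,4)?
C(C(15,2),2)

Explanation: C(C(15,2),2)=5,460, 3×C(15,4)=4,095.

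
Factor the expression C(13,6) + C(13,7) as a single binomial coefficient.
C(14,7)
By Pascal's identity: C(13,6) + C(13,7) = C(14,7) = 3,432.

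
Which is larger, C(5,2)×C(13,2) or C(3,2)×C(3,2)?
C(5,2)×C(13,2)=780, C(3,2)×C(3,2)=9.
Final answer: C(5,2)×C(13,2)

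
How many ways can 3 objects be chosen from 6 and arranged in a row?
120

Solution: P(6,3) = 6!/(6-3)! = 120.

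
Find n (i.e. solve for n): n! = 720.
6
n! is strictly increasing. 4! = 24, 5! = 120, 6! = 720 ✓. So n = 6.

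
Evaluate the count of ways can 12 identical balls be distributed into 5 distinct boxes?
1,820

Explanation: C(12+5-1, 5-1) = C(16, 4) = 1,820.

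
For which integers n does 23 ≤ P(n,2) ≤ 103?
6, 7, 8, 9, 10

Explanation: P(5,2)=20; P(6,2)=30; P(7,2)=42; P(8,2)=56; P(9,2)=72; P(10,2)=90; P(11,2)=110. So valid n = 6, 7, 8, 9, 10.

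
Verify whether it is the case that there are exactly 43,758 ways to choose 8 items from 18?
True

C(18,8) = 43,758.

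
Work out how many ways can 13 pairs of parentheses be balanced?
Using the Catalan number formula: C_n = C(2n, n) / (n+1)
C_13 = C(26, 13) / (13+1)
     = 10400600 / 14
     = 742,900
Final answer: 742,900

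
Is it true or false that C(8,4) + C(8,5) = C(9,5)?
Pascal's identity: LHS = 70 + 56 = 126; RHS = C(9,5) = 126. Both sides agree, so the statement holds.

Answer: True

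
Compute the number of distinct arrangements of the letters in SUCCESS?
420

Reasoning: Word has 7 letters (S=3, U=1, C=2, E=1). Arrangements: 7!/Π(k!) = 420.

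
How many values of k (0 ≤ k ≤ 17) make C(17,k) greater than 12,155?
6

Explanation: Row 17 is unimodal and symmetric about k=17/2. C(17,5)=6,188 ≤ 12,155; C(17,6)=12,376 > 12,155; by symmetry C(17,k) > 12,155 for k = 6..11. That's 11 - 6 + 1 = 6 values.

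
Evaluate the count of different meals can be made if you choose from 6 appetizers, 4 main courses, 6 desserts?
144

Working:
By the multiplication principle: 6 × 4 × 6 = 144.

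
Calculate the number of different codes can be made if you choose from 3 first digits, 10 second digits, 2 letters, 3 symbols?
180
By the multiplication principle: 3 × 10 × 2 × 3 = 180.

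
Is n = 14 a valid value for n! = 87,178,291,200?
Yes

Explanation: 14! = 14·13! = 14·6,227,020,800 = 87,178,291,200, which equals 87,178,291,200.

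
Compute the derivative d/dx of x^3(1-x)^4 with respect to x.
Product rule: 3x^{2}(1-x)^{4} + x^3·(-4)(1-x)^{3}.
Final answer: 3x^2(1-x)^4 - 4x^3(1-x)^3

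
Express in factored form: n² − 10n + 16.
(n − 2)(n − 8)

Reasoning: Seek roots whose sum is 10 and product is 16: (2, 8). So n² − 10n + 16 = (n − 2)(n − 8).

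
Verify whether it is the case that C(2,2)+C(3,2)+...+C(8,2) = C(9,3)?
True

Solution: Hockey stick identity gives Σ = C(9,3) = 84; RHS C(9,3) = 84.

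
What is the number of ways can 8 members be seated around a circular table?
5,040

Solution: Circular arrangements: (8-1)! = 5,040.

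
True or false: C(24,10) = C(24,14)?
True

Explanation: C(24,10) = C(24,24-10) by the symmetry property; both equal 1,961,256.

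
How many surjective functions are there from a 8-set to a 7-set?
Onto functions = 7! × S(8,7)
First compute S(8,7) via recurrence:
Using the Stirling recurrence: S(n,k) = k·S(n-1,k) + S(n-1,k-1)
S(8,7) = 7·S(7,7) + S(7,6)
         = 7·1 + 21
         = 7 + 21
         = 28
Then: 5040 × 28 = 141,120
Final answer: 141,120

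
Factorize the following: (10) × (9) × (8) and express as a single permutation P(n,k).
P(10,3) = 10!/(7)!

Reasoning: Product of 3 consecutive descending integers starting at 10: P(10,3) = 10!/7! = 720.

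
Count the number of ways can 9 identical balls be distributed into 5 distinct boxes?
715

Explanation: C(9+5-1, 5-1) = C(13, 4) = 715.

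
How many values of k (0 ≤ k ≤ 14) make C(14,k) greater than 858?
Row 14 is unimodal and symmetric about k=14/2. C(14,3)=364 ≤ 858; C(14,4)=1,001 > 858; by symmetry C(14,k) > 858 for k = 4..10. That's 10 - 4 + 1 = 7 values.

Answer: 7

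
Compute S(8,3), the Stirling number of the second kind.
966

Working:
Using the Stirling recurrence: S(n,k) = k·S(n-1,k) + S(n-1,k-1)
S(8,3) = 3·S(7,3) + S(7,2)
         = 3·301 + 63
         = 903 + 63
         = 966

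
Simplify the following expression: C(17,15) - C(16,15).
C(17,15) - C(16,15) = C(16,14) = 120.
Final answer: 120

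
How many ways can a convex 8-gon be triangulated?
Using the Catalan number formula: C_n = C(2n, n) / (n+1)
C_6 = C(12, 6) / (6+1)
     = 924 / 7
     = 132

Answer: 132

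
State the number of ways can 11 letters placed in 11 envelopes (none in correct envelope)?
14,684,570

Explanation: Using D(n) = (n-1)[D(n-1) + D(n-2)]:
D(11) = (11-1) × [D(10) + D(9)]
      = 10 × [1334961 + 133496]
      = 10 × 1468457
      = 14,684,570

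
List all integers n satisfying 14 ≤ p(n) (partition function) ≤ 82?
Tabulating p(n) via p(n) = p(n−1) + p(n−2) − p(n−5) − p(n−7) + …: p(6)=11; p(7)=15; p(8)=22; p(9)=30; p(10)=42; p(11)=56; p(12)=77; p(13)=101. So valid n = 7, 8, 9, 10, 11, 12.
Final answer: 7, 8, 9, 10, 11, 12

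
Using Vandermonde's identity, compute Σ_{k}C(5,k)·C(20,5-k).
53,130

Solution: = C(5+20,5) = C(25,5) = 53,130.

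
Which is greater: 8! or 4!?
8!

8!=40,320, 4!=24. 8! > 4!.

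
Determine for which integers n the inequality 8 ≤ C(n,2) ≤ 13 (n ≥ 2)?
C(4,2)=6; C(5,2)=10; C(6,2)=15. So valid n = 5.
Final answer: 5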